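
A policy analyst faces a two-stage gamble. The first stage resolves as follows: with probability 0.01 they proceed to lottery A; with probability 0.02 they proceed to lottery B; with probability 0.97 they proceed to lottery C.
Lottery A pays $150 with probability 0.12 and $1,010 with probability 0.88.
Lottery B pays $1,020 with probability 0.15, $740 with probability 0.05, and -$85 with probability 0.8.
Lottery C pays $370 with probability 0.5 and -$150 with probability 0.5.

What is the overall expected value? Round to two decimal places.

EV(A) = 0.12 × 150 + 0.88 × 1010 = 18 + 888.8 = 906.8
EV(B) = 0.15 × 1020 + 0.05 × 740 + 0.8 × (-85) = 153 + 37 − 68 = 122
EV(C) = 0.5 × 370 + 0.5 × (-150) = 185 − 75 = 110
Overall = 0.01 × 906.8 + 0.02 × 122 + 0.97 × 110 = 9.068 + 2.44 + 106.7 = 118.208

$118.21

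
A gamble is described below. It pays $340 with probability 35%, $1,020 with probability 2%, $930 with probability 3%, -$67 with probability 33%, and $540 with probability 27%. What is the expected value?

$290.99

EV = 0.35 × 340 + 0.02 × 1020 + 0.03 × 930 + 0.33 × (-67) + 0.27 × 540 = 119 + 20.4 + 27.9 − 22.11 + 145.8 = 290.99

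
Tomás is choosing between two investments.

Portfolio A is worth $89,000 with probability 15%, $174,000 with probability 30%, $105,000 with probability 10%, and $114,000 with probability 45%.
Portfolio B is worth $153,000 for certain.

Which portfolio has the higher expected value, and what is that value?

Portfolio A = 0.15 × 89000 + 0.3 × 174000 + 0.1 × 105000 + 0.45 × 114000 = 13350 + 52200 + 10500 + 51300 = 127350
Portfolio B: 153000 (certain)

Portfolio B ($153,000)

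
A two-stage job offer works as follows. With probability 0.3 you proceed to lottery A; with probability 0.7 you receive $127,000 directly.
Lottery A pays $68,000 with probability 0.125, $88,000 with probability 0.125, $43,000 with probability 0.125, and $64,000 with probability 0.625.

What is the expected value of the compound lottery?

$108,362.50

EV(A) = 0.125 × 68000 + 0.125 × 88000 + 0.125 × 43000 + 0.625 × 64000 = 8500 + 11000 + 5375 + 40000 = 64875
Branch B: 127000 (certain)
Overall = 0.3 × 64875 + 0.7 × 127000 = 19462.5 + 88900 = 108362.5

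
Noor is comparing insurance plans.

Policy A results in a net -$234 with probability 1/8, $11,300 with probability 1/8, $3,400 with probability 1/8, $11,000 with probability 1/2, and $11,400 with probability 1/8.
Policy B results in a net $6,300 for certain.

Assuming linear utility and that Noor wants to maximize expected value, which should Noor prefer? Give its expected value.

Policy A = 1/8 × (-234) + 1/8 × 11300 + 1/8 × 3400 + 1/2 × 11000 + 1/8 × 11400 = -29.25 + 1412.5 + 425 + 5500 + 1425 = 8733.25
Policy B: 6300 (certain)

Policy A ($8,733.25)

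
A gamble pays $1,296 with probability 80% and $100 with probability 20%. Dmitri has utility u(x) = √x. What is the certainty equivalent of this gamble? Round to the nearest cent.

$948.64

E[u] = 0.8·√1296 + 0.2·√100 = 0.8·36 + 0.2·10 = 30.8
CE = (30.8)² = 948.64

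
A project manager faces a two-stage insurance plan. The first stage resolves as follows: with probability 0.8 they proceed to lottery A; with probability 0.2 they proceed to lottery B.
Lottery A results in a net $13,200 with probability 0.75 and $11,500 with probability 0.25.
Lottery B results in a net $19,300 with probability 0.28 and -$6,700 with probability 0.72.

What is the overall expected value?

$10,336

EV(A) = 0.75 × 13200 + 0.25 × 11500 = 9900 + 2875 = 12775
EV(B) = 0.28 × 19300 + 0.72 × (-6700) = 5404 − 4824 = 580
Overall = 0.8 × 12775 + 0.2 × 580 = 10220 + 116 = 10336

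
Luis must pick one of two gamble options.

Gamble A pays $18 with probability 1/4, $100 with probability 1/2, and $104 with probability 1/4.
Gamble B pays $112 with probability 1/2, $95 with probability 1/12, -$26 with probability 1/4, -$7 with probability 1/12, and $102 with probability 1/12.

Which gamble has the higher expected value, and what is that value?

Gamble A = 1/4 × 18 + 1/2 × 100 + 1/4 × 104 = 4.5 + 50 + 26 = 80.5
Gamble B = 1/2 × 112 + 1/12 × 95 + 1/4 × (-26) + 1/12 × (-7) + 1/12 × 102 = 56 + 7.9167 − 6.5 − 0.5833 + 8.5 = 65.3333

Gamble A ($80.50)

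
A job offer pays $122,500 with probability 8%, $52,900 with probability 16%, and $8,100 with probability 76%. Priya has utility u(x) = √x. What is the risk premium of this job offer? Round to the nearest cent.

E[u] = 0.08·√122500 + 0.16·√52900 + 0.76·√8100 = 0.08·350 + 0.16·230 + 0.76·90 = 133.2
CE = (133.2)² = 17742.24
Risk premium = EV − CE = 24420 − 17742.24 = 6677.76

$6,677.76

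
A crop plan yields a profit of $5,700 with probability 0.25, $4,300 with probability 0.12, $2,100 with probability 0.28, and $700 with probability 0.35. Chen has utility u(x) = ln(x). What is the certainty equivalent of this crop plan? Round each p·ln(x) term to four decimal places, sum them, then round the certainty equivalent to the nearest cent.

$2,000.00

E[u] = 0.25·ln(5700) + 0.12·ln(4300) + 0.28·ln(2100) + 0.35·ln(700) = 2.1621 + 1.0040 + 2.1419 + 2.2929 = 7.6009
CE = e^7.6009 ≈ 2000.00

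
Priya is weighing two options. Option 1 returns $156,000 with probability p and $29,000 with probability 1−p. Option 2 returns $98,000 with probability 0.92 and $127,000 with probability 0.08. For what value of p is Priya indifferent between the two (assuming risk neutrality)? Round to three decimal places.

p = 0.562

EV(Option 2) = 0.92 × 98000 + 0.08 × 127000 = 90160 + 10160 = 100320
p·156000 + (1−p)·29000 = 100320
127000p + 29000 = 100320
p = (100320 − 29000) / 127000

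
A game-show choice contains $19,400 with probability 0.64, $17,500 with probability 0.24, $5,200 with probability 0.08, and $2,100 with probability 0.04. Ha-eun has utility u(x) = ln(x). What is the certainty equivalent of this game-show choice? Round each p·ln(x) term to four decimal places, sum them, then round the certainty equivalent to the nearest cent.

$15,584.00

E[u] = 0.64·ln(19400) + 0.24·ln(17500) + 0.08·ln(5200) + 0.04·ln(2100) = 6.3187 + 2.3448 + 0.6845 + 0.3060 = 9.6540
CE = e^9.6540 ≈ 15584.00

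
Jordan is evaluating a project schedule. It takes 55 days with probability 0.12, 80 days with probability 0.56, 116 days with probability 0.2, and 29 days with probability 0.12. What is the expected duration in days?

EV = 0.12 × 55 + 0.56 × 80 + 0.2 × 116 + 0.12 × 29 = 6.6 + 44.8 + 23.2 + 3.48 = 78.08

78.08 days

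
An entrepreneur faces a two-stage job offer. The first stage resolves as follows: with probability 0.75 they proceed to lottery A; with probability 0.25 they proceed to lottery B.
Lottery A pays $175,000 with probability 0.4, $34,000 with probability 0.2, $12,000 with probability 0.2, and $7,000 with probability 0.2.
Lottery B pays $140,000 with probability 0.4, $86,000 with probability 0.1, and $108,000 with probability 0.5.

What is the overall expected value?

EV(A) = 0.4 × 175000 + 0.2 × 34000 + 0.2 × 12000 + 0.2 × 7000 = 70000 + 6800 + 2400 + 1400 = 80600
EV(B) = 0.4 × 140000 + 0.1 × 86000 + 0.5 × 108000 = 56000 + 8600 + 54000 = 118600
Overall = 0.75 × 80600 + 0.25 × 118600 = 60450 + 29650 = 90100

$90,100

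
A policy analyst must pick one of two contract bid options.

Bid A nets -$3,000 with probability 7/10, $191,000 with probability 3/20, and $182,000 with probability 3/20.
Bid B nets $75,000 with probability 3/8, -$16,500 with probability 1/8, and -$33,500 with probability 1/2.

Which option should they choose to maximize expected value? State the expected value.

Bid A ($53,850)

Bid A = 7/10 × (-3000) + 3/20 × 191000 + 3/20 × 182000 = -2100 + 28650 + 27300 = 53850
Bid B = 3/8 × 75000 + 1/8 × (-16500) + 1/2 × (-33500) = 28125 − 2062.5 − 16750 = 9312.5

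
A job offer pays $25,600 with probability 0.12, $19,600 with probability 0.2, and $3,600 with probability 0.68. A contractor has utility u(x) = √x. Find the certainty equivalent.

$7,744

E[u] = 0.12·√25600 + 0.2·√19600 + 0.68·√3600 = 0.12·160 + 0.2·140 + 0.68·60 = 88
CE = (88)² = 7744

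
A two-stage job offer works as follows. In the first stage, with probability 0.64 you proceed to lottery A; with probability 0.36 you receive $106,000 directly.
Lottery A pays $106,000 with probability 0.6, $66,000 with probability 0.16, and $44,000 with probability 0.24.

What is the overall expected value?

$92,380.80

EV(A) = 0.6 × 106000 + 0.16 × 66000 + 0.24 × 44000 = 63600 + 10560 + 10560 = 84720
Branch B: 106000 (certain)
Overall = 0.64 × 84720 + 0.36 × 106000 = 54220.8 + 38160 = 92380.8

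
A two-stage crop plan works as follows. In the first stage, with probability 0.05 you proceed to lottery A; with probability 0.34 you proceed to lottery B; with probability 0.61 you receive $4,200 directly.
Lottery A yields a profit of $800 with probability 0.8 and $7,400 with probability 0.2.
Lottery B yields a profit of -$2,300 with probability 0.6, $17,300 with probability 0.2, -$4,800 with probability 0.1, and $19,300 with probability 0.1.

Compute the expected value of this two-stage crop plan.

EV(A) = 0.8 × 800 + 0.2 × 7400 = 640 + 1480 = 2120
EV(B) = 0.6 × (-2300) + 0.2 × 17300 + 0.1 × (-4800) + 0.1 × 19300 = -1380 + 3460 − 480 + 1930 = 3530
Branch C: 4200 (certain)
Overall = 0.05 × 2120 + 0.34 × 3530 + 0.61 × 4200 = 106 + 1200.2 + 2562 = 3868.2

$3,868.20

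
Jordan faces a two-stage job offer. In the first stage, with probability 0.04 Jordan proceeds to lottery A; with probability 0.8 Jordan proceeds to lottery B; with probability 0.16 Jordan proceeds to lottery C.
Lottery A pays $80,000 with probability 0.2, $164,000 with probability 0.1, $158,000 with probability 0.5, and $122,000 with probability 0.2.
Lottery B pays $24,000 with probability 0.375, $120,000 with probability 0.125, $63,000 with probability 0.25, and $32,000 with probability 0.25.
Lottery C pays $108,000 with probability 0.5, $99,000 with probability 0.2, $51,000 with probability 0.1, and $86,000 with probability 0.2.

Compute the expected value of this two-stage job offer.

$59,008

EV(A) = 0.2 × 80000 + 0.1 × 164000 + 0.5 × 158000 + 0.2 × 122000 = 16000 + 16400 + 79000 + 24400 = 135800
EV(B) = 0.375 × 24000 + 0.125 × 120000 + 0.25 × 63000 + 0.25 × 32000 = 9000 + 15000 + 15750 + 8000 = 47750
EV(C) = 0.5 × 108000 + 0.2 × 99000 + 0.1 × 51000 + 0.2 × 86000 = 54000 + 19800 + 5100 + 17200 = 96100
Overall = 0.04 × 135800 + 0.8 × 47750 + 0.16 × 96100 = 5432 + 38200 + 15376 = 59008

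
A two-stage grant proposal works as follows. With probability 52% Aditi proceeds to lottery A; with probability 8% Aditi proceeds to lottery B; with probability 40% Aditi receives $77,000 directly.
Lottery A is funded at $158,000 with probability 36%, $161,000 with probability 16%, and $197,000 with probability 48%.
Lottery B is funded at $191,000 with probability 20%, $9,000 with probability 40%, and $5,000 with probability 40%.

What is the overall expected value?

EV(A) = 0.36 × 158000 + 0.16 × 161000 + 0.48 × 197000 = 56880 + 25760 + 94560 = 177200
EV(B) = 0.2 × 191000 + 0.4 × 9000 + 0.4 × 5000 = 38200 + 3600 + 2000 = 43800
Branch C: 77000 (certain)
Overall = 0.52 × 177200 + 0.08 × 43800 + 0.4 × 77000 = 92144 + 3504 + 30800 = 126448

$126,448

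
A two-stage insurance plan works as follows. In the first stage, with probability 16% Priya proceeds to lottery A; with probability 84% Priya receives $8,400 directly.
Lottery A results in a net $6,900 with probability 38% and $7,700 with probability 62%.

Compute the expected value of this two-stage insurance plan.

EV(A) = 0.38 × 6900 + 0.62 × 7700 = 2622 + 4774 = 7396
Branch B: 8400 (certain)
Overall = 0.16 × 7396 + 0.84 × 8400 = 1183.36 + 7056 = 8239.36

$8,239.36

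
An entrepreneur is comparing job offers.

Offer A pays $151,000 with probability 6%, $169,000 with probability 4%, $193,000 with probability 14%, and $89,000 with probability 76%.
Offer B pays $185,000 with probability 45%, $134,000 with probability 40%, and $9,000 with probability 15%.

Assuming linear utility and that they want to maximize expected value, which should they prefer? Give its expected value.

Offer B ($138,200)

Offer A = 0.06 × 151000 + 0.04 × 169000 + 0.14 × 193000 + 0.76 × 89000 = 9060 + 6760 + 27020 + 67640 = 110480
Offer B = 0.45 × 185000 + 0.4 × 134000 + 0.15 × 9000 = 83250 + 53600 + 1350 = 138200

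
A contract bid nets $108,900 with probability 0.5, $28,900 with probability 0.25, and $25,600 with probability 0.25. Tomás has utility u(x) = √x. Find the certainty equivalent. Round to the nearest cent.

E[u] = 0.5·√108900 + 0.25·√28900 + 0.25·√25600 = 0.5·330 + 0.25·170 + 0.25·160 = 247.5
CE = (247.5)² = 61256.25

$61,256.25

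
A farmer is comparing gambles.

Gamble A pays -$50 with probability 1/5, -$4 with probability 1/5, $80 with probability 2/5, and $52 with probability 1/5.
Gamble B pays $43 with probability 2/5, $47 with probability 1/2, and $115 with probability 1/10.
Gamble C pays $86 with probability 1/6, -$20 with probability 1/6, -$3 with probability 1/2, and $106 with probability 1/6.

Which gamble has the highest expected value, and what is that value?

Gamble B ($52.20)

Gamble A = 1/5 × (-50) + 1/5 × (-4) + 2/5 × 80 + 1/5 × 52 = -10 − 0.8 + 32 + 10.4 = 31.6
Gamble B = 2/5 × 43 + 1/2 × 47 + 1/10 × 115 = 17.2 + 23.5 + 11.5 = 52.2
Gamble C = 1/6 × 86 + 1/6 × (-20) + 1/2 × (-3) + 1/6 × 106 = 14.3333 − 3.3333 − 1.5 + 17.6667 = 27.1667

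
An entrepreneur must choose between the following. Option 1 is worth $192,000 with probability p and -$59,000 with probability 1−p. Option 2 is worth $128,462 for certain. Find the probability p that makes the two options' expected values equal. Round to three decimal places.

p = 0.747

p·192000 + (1−p)·(-59000) = 128462
251000p − 59000 = 128462
p = (128462 + 59000) / 251000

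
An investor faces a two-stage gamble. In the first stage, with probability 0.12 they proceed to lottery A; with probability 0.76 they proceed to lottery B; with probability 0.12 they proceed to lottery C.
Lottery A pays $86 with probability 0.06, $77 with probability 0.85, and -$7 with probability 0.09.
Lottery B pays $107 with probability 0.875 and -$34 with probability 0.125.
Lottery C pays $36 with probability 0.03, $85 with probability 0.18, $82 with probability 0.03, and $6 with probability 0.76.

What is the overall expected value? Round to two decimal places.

$79.13

EV(A) = 0.06 × 86 + 0.85 × 77 + 0.09 × (-7) = 5.16 + 65.45 − 0.63 = 69.98
EV(B) = 0.875 × 107 + 0.125 × (-34) = 93.625 − 4.25 = 89.375
EV(C) = 0.03 × 36 + 0.18 × 85 + 0.03 × 82 + 0.76 × 6 = 1.08 + 15.3 + 2.46 + 4.56 = 23.4
Overall = 0.12 × 69.98 + 0.76 × 89.375 + 0.12 × 23.4 = 8.3976 + 67.925 + 2.808 = 79.1306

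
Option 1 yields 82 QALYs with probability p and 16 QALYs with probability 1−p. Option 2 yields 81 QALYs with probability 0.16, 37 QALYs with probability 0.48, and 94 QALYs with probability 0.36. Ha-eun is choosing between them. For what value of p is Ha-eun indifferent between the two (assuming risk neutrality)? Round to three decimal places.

p = 0.736

EV(Option 2) = 0.16 × 81 + 0.48 × 37 + 0.36 × 94 = 12.96 + 17.76 + 33.84 = 64.56
p·82 + (1−p)·16 = 64.56
66p + 16 = 64.56
p = (64.56 − 16) / 66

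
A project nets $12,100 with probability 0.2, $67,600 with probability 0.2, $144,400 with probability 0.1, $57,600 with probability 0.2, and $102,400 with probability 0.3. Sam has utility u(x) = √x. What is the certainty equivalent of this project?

E[u] = 0.2·√12100 + 0.2·√67600 + 0.1·√144400 + 0.2·√57600 + 0.3·√102400 = 0.2·110 + 0.2·260 + 0.1·380 + 0.2·240 + 0.3·320 = 256
CE = (256)² = 65536

$65,536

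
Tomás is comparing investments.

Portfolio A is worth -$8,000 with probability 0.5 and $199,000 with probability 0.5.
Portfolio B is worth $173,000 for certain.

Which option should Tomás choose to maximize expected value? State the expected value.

Portfolio B ($173,000)

Portfolio A = 0.5 × (-8000) + 0.5 × 199000 = -4000 + 99500 = 95500
Portfolio B: 173000 (certain)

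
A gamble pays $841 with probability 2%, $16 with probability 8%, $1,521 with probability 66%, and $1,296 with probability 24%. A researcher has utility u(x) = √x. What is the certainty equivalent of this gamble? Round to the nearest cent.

$1,244.68

E[u] = 0.02·√841 + 0.08·√16 + 0.66·√1521 + 0.24·√1296 = 0.02·29 + 0.08·4 + 0.66·39 + 0.24·36 = 35.28
CE = (35.28)² = 1244.6784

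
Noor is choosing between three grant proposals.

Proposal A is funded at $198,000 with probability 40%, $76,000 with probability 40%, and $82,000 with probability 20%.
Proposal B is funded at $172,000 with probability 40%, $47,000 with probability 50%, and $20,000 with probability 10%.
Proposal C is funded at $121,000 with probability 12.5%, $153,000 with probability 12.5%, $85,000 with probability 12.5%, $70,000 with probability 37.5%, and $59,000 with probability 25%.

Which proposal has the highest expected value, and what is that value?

Proposal A = 0.4 × 198000 + 0.4 × 76000 + 0.2 × 82000 = 79200 + 30400 + 16400 = 126000
Proposal B = 0.4 × 172000 + 0.5 × 47000 + 0.1 × 20000 = 68800 + 23500 + 2000 = 94300
Proposal C = 0.125 × 121000 + 0.125 × 153000 + 0.125 × 85000 + 0.375 × 70000 + 0.25 × 59000 = 15125 + 19125 + 10625 + 26250 + 14750 = 85875

Proposal A ($126,000)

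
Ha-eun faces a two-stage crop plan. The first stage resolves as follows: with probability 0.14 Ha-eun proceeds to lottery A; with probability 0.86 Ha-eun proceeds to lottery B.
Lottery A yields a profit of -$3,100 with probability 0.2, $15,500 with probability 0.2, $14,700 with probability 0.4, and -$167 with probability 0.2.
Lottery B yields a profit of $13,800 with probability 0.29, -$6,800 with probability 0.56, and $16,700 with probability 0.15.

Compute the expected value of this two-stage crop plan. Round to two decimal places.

$3,486.86

EV(A) = 0.2 × (-3100) + 0.2 × 15500 + 0.4 × 14700 + 0.2 × (-167) = -620 + 3100 + 5880 − 33.4 = 8326.6
EV(B) = 0.29 × 13800 + 0.56 × (-6800) + 0.15 × 16700 = 4002 − 3808 + 2505 = 2699
Overall = 0.14 × 8326.6 + 0.86 × 2699 = 1165.724 + 2321.14 = 3486.864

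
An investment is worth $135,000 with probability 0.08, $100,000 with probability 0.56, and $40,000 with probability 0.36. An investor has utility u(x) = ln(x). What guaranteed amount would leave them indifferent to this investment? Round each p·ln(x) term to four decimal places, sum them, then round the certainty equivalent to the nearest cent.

E[u] = 0.08·ln(135000) + 0.56·ln(100000) + 0.36·ln(40000) = 0.9450 + 6.4472 + 3.8148 = 11.2070
CE = e^11.2070 ≈ 73644.15

$73,644.15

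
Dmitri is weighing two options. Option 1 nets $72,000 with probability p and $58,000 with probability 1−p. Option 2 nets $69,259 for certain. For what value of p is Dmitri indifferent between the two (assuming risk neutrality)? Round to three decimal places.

p·72000 + (1−p)·58000 = 69259
14000p + 58000 = 69259
p = (69259 − 58000) / 14000

p = 0.804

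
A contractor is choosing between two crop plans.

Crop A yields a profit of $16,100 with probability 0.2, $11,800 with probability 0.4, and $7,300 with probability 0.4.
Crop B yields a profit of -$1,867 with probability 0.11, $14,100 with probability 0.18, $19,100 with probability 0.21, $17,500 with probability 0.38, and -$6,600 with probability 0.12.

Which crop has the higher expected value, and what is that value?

Crop B ($12,201.63)

Crop A = 0.2 × 16100 + 0.4 × 11800 + 0.4 × 7300 = 3220 + 4720 + 2920 = 10860
Crop B = 0.11 × (-1867) + 0.18 × 14100 + 0.21 × 19100 + 0.38 × 17500 + 0.12 × (-6600) = -205.37 + 2538 + 4011 + 6650 − 792 = 12201.63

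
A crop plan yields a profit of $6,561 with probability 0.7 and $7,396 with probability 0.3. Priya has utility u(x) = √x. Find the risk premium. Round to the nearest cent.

$5.25

E[u] = 0.7·√6561 + 0.3·√7396 = 0.7·81 + 0.3·86 = 82.5
CE = (82.5)² = 6806.25
Risk premium = EV − CE = 6811.5 − 6806.25 = 5.25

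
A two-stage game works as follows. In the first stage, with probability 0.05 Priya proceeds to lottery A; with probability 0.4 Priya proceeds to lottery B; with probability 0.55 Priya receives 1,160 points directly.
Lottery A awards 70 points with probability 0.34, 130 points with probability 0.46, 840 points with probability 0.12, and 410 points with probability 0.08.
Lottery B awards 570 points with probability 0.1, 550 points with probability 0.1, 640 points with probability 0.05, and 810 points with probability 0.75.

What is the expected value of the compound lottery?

949.46 points

EV(A) = 0.34 × 70 + 0.46 × 130 + 0.12 × 840 + 0.08 × 410 = 23.8 + 59.8 + 100.8 + 32.8 = 217.2
EV(B) = 0.1 × 570 + 0.1 × 550 + 0.05 × 640 + 0.75 × 810 = 57 + 55 + 32 + 607.5 = 751.5
Branch C: 1160 (certain)
Overall = 0.05 × 217.2 + 0.4 × 751.5 + 0.55 × 1160 = 10.86 + 300.6 + 638 = 949.46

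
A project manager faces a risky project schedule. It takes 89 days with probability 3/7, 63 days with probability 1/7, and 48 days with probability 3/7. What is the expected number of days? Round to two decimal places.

EV = 3/7 × 89 + 1/7 × 63 + 3/7 × 48 = 38.1429 + 9 + 20.5714 = 67.7143

67.71 days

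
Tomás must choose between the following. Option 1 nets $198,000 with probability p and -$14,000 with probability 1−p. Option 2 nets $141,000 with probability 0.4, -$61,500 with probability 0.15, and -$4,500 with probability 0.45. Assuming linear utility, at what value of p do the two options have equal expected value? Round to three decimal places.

EV(Option 2) = 0.4 × 141000 + 0.15 × (-61500) + 0.45 × (-4500) = 56400 − 9225 − 2025 = 45150
p·198000 + (1−p)·(-14000) = 45150
212000p − 14000 = 45150
p = (45150 + 14000) / 212000

p = 0.279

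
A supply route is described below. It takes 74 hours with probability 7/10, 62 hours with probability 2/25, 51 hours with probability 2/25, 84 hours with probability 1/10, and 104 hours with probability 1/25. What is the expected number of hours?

73.4 hours

EV = 7/10 × 74 + 2/25 × 62 + 2/25 × 51 + 1/10 × 84 + 1/25 × 104 = 51.8 + 4.96 + 4.08 + 8.4 + 4.16 = 73.4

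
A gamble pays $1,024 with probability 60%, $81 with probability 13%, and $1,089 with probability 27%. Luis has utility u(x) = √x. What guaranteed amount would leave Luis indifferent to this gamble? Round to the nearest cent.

$857.32

E[u] = 0.6·√1024 + 0.13·√81 + 0.27·√1089 = 0.6·32 + 0.13·9 + 0.27·33 = 29.28
CE = (29.28)² = 857.3184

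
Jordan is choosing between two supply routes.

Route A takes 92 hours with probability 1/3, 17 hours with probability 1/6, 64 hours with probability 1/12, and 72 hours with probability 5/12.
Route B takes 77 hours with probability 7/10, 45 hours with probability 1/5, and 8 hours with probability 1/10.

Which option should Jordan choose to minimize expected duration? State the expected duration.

Route B (63.7 hours)

Route A = 1/3 × 92 + 1/6 × 17 + 1/12 × 64 + 5/12 × 72 = 30.6667 + 2.8333 + 5.3333 + 30 = 68.8333
Route B = 7/10 × 77 + 1/5 × 45 + 1/10 × 8 = 53.9 + 9 + 0.8 = 63.7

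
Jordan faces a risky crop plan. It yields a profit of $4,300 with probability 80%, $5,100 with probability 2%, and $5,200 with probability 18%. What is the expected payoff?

EV = 0.8 × 4300 + 0.02 × 5100 + 0.18 × 5200 = 3440 + 102 + 936 = 4478

$4,478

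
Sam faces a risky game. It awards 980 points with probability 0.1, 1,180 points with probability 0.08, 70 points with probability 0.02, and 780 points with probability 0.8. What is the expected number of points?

EV = 0.1 × 980 + 0.08 × 1180 + 0.02 × 70 + 0.8 × 780 = 98 + 94.4 + 1.4 + 624 = 817.8

817.8 points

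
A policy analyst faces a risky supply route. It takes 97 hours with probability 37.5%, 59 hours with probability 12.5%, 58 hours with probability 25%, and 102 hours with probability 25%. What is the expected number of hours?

83.75 hours

EV = 0.375 × 97 + 0.125 × 59 + 0.25 × 58 + 0.25 × 102 = 36.375 + 7.375 + 14.5 + 25.5 = 83.75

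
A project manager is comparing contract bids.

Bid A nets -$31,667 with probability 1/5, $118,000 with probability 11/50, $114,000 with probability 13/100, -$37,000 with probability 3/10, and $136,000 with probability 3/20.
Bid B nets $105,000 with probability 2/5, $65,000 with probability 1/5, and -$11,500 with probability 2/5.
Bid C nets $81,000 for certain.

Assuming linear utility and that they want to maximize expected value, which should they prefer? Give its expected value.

Bid C ($81,000)

Bid A = 1/5 × (-31667) + 11/50 × 118000 + 13/100 × 114000 + 3/10 × (-37000) + 3/20 × 136000 = -6333.4 + 25960 + 14820 − 11100 + 20400 = 43746.6
Bid B = 2/5 × 105000 + 1/5 × 65000 + 2/5 × (-11500) = 42000 + 13000 − 4600 = 50400
Bid C: 81000 (certain)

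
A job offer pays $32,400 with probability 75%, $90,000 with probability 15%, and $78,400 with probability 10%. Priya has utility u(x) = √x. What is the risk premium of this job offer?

$2,376

E[u] = 0.75·√32400 + 0.15·√90000 + 0.1·√78400 = 0.75·180 + 0.15·300 + 0.1·280 = 208
CE = (208)² = 43264
Risk premium = EV − CE = 45640 − 43264 = 2376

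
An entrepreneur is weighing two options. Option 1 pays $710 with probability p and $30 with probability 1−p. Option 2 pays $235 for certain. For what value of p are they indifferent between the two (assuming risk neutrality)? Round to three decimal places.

p = 0.301

p·710 + (1−p)·30 = 235
680p + 30 = 235
p = (235 − 30) / 680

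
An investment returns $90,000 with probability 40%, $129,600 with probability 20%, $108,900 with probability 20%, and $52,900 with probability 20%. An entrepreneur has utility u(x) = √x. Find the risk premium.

$1,864

E[u] = 0.4·√90000 + 0.2·√129600 + 0.2·√108900 + 0.2·√52900 = 0.4·300 + 0.2·360 + 0.2·330 + 0.2·230 = 304
CE = (304)² = 92416
Risk premium = EV − CE = 94280 − 92416 = 1864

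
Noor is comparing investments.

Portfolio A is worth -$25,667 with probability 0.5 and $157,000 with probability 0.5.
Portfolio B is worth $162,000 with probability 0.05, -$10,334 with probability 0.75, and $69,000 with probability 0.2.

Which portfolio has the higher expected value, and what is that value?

Portfolio A ($65,666.50)

Portfolio A = 0.5 × (-25667) + 0.5 × 157000 = -12833.5 + 78500 = 65666.5
Portfolio B = 0.05 × 162000 + 0.75 × (-10334) + 0.2 × 69000 = 8100 − 7750.5 + 13800 = 14149.5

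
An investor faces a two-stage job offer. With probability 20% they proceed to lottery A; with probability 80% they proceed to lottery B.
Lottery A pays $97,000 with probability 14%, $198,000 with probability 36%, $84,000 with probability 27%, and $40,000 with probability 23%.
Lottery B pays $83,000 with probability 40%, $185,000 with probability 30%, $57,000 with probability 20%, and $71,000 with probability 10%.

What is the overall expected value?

EV(A) = 0.14 × 97000 + 0.36 × 198000 + 0.27 × 84000 + 0.23 × 40000 = 13580 + 71280 + 22680 + 9200 = 116740
EV(B) = 0.4 × 83000 + 0.3 × 185000 + 0.2 × 57000 + 0.1 × 71000 = 33200 + 55500 + 11400 + 7100 = 107200
Overall = 0.2 × 116740 + 0.8 × 107200 = 23348 + 85760 = 109108

$109,108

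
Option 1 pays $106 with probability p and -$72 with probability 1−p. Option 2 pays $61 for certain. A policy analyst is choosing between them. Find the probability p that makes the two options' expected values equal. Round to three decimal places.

p·106 + (1−p)·(-72) = 61
178p − 72 = 61
p = (61 + 72) / 178

p = 0.747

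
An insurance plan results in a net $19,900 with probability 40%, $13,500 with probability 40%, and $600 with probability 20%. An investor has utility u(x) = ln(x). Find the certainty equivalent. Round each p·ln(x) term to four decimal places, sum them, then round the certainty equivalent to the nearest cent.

$8,459.12

E[u] = 0.4·ln(19900) + 0.4·ln(13500) + 0.2·ln(600) = 3.9594 + 3.8042 + 1.2794 = 9.0430
CE = e^9.0430 ≈ 8459.12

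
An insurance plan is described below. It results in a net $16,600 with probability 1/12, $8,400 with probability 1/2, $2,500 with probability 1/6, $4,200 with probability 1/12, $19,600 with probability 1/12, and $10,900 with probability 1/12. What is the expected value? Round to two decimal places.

$8,891.67

EV = 1/12 × 16600 + 1/2 × 8400 + 1/6 × 2500 + 1/12 × 4200 + 1/12 × 19600 + 1/12 × 10900 = 1383.3333 + 4200 + 416.6667 + 350 + 1633.3333 + 908.3333 = 8891.6667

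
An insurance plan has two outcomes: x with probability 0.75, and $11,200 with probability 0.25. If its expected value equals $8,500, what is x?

x = $7,600

0.75·x + 0.25·11200 = 8500
0.75·x = 8500 − 2800 = 5700
x = 5700 / 0.75 = 7600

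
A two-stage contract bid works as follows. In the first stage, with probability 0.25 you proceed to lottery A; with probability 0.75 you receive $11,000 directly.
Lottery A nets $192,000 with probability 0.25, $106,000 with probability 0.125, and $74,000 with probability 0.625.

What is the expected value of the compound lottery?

EV(A) = 0.25 × 192000 + 0.125 × 106000 + 0.625 × 74000 = 48000 + 13250 + 46250 = 107500
Branch B: 11000 (certain)
Overall = 0.25 × 107500 + 0.75 × 11000 = 26875 + 8250 = 35125

$35,125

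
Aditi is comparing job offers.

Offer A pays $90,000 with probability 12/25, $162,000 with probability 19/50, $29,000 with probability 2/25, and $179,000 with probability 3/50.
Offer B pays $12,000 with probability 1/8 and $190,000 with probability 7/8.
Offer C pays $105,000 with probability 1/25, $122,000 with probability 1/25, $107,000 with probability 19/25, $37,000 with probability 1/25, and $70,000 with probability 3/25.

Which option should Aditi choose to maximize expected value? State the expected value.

Offer A = 12/25 × 90000 + 19/50 × 162000 + 2/25 × 29000 + 3/50 × 179000 = 43200 + 61560 + 2320 + 10740 = 117820
Offer B = 1/8 × 12000 + 7/8 × 190000 = 1500 + 166250 = 167750
Offer C = 1/25 × 105000 + 1/25 × 122000 + 19/25 × 107000 + 1/25 × 37000 + 3/25 × 70000 = 4200 + 4880 + 81320 + 1480 + 8400 = 100280

Offer B ($167,750)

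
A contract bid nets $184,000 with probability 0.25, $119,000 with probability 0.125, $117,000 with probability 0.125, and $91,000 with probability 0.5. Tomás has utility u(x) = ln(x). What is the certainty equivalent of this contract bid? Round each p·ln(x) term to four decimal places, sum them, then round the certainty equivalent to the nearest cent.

E[u] = 0.25·ln(184000) + 0.125·ln(119000) + 0.125·ln(117000) + 0.5·ln(91000) = 3.0307 + 1.4609 + 1.4587 + 5.7093 = 11.6596
CE = e^11.6596 ≈ 115797.70

$115,797.70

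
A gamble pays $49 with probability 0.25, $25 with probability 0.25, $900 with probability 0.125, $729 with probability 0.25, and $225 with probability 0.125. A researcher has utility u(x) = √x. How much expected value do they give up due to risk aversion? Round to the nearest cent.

E[u] = 0.25·√49 + 0.25·√25 + 0.125·√900 + 0.25·√729 + 0.125·√225 = 0.25·7 + 0.25·5 + 0.125·30 + 0.25·27 + 0.125·15 = 15.375
CE = (15.375)² = 236.390625
Risk premium = EV − CE = 341.375 − 236.390625 = 104.984375

$104.98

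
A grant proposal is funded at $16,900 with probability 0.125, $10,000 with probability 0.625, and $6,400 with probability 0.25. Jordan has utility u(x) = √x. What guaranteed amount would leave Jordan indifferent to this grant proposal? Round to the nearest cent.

E[u] = 0.125·√16900 + 0.625·√10000 + 0.25·√6400 = 0.125·130 + 0.625·100 + 0.25·80 = 98.75
CE = (98.75)² = 9751.5625

$9,751.56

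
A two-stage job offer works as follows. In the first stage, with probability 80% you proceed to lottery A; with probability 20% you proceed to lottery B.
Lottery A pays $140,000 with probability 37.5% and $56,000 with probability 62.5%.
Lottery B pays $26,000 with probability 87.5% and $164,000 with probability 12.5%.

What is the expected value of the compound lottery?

$78,650

EV(A) = 0.375 × 140000 + 0.625 × 56000 = 52500 + 35000 = 87500
EV(B) = 0.875 × 26000 + 0.125 × 164000 = 22750 + 20500 = 43250
Overall = 0.8 × 87500 + 0.2 × 43250 = 70000 + 8650 = 78650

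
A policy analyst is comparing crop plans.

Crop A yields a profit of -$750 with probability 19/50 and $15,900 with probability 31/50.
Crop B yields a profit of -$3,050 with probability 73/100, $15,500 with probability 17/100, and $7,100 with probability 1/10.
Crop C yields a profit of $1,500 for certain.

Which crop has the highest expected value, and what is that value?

Crop A = 19/50 × (-750) + 31/50 × 15900 = -285 + 9858 = 9573
Crop B = 73/100 × (-3050) + 17/100 × 15500 + 1/10 × 7100 = -2226.5 + 2635 + 710 = 1118.5
Crop C: 1500 (certain)

Crop A ($9,573)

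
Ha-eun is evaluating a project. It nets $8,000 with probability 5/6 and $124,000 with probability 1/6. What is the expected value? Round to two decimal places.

EV = 5/6 × 8000 + 1/6 × 124000 = 6666.6667 + 20666.6667 = 27333.3333

$27,333.33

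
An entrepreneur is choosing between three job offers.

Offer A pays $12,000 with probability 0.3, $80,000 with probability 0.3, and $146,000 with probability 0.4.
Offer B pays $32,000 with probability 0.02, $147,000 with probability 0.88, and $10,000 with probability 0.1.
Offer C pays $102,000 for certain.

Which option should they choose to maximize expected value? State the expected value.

Offer A = 0.3 × 12000 + 0.3 × 80000 + 0.4 × 146000 = 3600 + 24000 + 58400 = 86000
Offer B = 0.02 × 32000 + 0.88 × 147000 + 0.1 × 10000 = 640 + 129360 + 1000 = 131000
Offer C: 102000 (certain)

Offer B ($131,000)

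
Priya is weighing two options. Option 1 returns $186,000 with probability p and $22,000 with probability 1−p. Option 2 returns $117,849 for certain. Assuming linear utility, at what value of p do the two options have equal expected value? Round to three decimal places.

p = 0.584

p·186000 + (1−p)·22000 = 117849
164000p + 22000 = 117849
p = (117849 − 22000) / 164000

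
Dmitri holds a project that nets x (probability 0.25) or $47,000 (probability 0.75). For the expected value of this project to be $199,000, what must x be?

x = $655,000

0.25·x + 0.75·47000 = 199000
0.25·x = 199000 − 35250 = 163750
x = 163750 / 0.25 = 655000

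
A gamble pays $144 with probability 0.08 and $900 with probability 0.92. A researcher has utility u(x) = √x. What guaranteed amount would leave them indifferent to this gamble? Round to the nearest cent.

E[u] = 0.08·√144 + 0.92·√900 = 0.08·12 + 0.92·30 = 28.56
CE = (28.56)² = 815.6736

$815.67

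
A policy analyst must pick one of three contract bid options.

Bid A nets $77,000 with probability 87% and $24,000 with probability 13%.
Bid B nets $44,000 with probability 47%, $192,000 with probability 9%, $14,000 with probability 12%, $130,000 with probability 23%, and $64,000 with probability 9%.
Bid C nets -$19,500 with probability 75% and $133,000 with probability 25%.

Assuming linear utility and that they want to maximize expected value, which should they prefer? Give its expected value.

Bid B ($75,300)

Bid A = 0.87 × 77000 + 0.13 × 24000 = 66990 + 3120 = 70110
Bid B = 0.47 × 44000 + 0.09 × 192000 + 0.12 × 14000 + 0.23 × 130000 + 0.09 × 64000 = 20680 + 17280 + 1680 + 29900 + 5760 = 75300
Bid C = 0.75 × (-19500) + 0.25 × 133000 = -14625 + 33250 = 18625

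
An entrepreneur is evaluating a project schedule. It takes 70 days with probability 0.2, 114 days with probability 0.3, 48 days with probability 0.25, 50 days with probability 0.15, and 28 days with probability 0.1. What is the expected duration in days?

70.5 days

EV = 0.2 × 70 + 0.3 × 114 + 0.25 × 48 + 0.15 × 50 + 0.1 × 28 = 14 + 34.2 + 12 + 7.5 + 2.8 = 70.5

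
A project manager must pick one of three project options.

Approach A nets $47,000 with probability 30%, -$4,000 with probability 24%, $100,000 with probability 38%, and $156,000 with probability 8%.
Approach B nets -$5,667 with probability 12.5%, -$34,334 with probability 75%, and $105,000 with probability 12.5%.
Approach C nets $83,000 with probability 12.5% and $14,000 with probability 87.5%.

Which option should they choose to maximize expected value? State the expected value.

Approach A = 0.3 × 47000 + 0.24 × (-4000) + 0.38 × 100000 + 0.08 × 156000 = 14100 − 960 + 38000 + 12480 = 63620
Approach B = 0.125 × (-5667) + 0.75 × (-34334) + 0.125 × 105000 = -708.375 − 25750.5 + 13125 = -13333.875
Approach C = 0.125 × 83000 + 0.875 × 14000 = 10375 + 12250 = 22625

Approach A ($63,620)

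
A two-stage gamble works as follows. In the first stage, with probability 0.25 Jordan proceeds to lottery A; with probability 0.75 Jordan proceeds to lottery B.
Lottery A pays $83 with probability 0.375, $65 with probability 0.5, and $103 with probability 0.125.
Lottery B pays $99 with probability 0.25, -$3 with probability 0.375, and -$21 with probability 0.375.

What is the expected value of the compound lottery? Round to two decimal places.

EV(A) = 0.375 × 83 + 0.5 × 65 + 0.125 × 103 = 31.125 + 32.5 + 12.875 = 76.5
EV(B) = 0.25 × 99 + 0.375 × (-3) + 0.375 × (-21) = 24.75 − 1.125 − 7.875 = 15.75
Overall = 0.25 × 76.5 + 0.75 × 15.75 = 19.125 + 11.8125 = 30.9375

$30.94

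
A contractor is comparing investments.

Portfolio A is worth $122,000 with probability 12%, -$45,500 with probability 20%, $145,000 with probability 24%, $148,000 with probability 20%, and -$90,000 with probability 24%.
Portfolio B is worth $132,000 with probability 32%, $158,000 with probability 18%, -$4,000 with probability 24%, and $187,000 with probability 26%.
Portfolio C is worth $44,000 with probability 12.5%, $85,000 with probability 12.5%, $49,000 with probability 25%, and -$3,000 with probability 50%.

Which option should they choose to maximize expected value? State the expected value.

Portfolio A = 0.12 × 122000 + 0.2 × (-45500) + 0.24 × 145000 + 0.2 × 148000 + 0.24 × (-90000) = 14640 − 9100 + 34800 + 29600 − 21600 = 48340
Portfolio B = 0.32 × 132000 + 0.18 × 158000 + 0.24 × (-4000) + 0.26 × 187000 = 42240 + 28440 − 960 + 48620 = 118340
Portfolio C = 0.125 × 44000 + 0.125 × 85000 + 0.25 × 49000 + 0.5 × (-3000) = 5500 + 10625 + 12250 − 1500 = 26875

Portfolio B ($118,340)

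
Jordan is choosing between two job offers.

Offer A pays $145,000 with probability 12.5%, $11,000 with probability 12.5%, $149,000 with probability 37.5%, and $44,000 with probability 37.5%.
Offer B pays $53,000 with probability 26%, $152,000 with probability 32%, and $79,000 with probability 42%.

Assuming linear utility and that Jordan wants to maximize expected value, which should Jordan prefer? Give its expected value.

Offer B ($95,600)

Offer A = 0.125 × 145000 + 0.125 × 11000 + 0.375 × 149000 + 0.375 × 44000 = 18125 + 1375 + 55875 + 16500 = 91875
Offer B = 0.26 × 53000 + 0.32 × 152000 + 0.42 × 79000 = 13780 + 48640 + 33180 = 95600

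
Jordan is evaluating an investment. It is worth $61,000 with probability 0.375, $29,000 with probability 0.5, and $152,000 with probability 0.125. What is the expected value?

EV = 0.375 × 61000 + 0.5 × 29000 + 0.125 × 152000 = 22875 + 14500 + 19000 = 56375

$56,375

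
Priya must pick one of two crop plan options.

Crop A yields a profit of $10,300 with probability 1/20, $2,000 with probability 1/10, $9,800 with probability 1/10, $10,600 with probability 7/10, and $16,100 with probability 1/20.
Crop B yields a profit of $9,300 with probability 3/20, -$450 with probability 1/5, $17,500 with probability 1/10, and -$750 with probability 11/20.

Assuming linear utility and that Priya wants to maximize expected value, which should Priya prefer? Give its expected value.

Crop A ($9,920)

Crop A = 1/20 × 10300 + 1/10 × 2000 + 1/10 × 9800 + 7/10 × 10600 + 1/20 × 16100 = 515 + 200 + 980 + 7420 + 805 = 9920
Crop B = 3/20 × 9300 + 1/5 × (-450) + 1/10 × 17500 + 11/20 × (-750) = 1395 − 90 + 1750 − 412.5 = 2642.5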